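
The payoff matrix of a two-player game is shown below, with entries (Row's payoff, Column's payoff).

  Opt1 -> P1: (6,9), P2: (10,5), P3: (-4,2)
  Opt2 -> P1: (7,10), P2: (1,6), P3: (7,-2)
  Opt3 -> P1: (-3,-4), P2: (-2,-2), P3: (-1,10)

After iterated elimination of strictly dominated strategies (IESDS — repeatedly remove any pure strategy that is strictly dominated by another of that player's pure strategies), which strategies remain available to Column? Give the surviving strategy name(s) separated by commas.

Row Opt3 is eliminated: Opt2 beats it against every remaining column (P1: 7>-3, P2: 1>-2, P3: 7>-1).
For Column, P1 strictly dominates P2 on the remaining rows (Opt1: 9>5, Opt2: 10>6); eliminate P2.
For Row, Opt2 strictly dominates Opt1 on the remaining columns (P1: 7>6, P3: 7>-4); eliminate Opt1.
Column's strategy P3 is strictly dominated by P1 (Opt2: 10>-2) and is removed.
Among the remaining strategies, none is strictly dominated by another pure strategy of the same player, so the elimination stops.
Surviving strategies — Row: {Opt2}; Column: {P1}.

P1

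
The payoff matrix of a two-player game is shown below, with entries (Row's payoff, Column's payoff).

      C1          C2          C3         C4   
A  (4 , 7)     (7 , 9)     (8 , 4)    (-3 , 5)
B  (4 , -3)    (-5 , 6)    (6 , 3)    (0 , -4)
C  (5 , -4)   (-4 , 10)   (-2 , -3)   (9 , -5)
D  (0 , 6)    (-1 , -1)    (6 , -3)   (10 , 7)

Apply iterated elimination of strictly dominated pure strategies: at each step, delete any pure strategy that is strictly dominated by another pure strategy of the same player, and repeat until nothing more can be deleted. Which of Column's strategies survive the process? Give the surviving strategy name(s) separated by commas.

For Column, C2 strictly dominates C3 on the remaining rows (A: 9>4, B: 6>3, C: 10>-3, D: -1>-3); eliminate C3.
Row's strategy B is strictly dominated by C (C1: 5>4, C2: -4>-5, C4: 9>0) and is removed.
Among the remaining strategies, none is strictly dominated by another pure strategy of the same player, so the elimination stops.
Surviving strategies — Row: {A, C, D}; Column: {C1, C2, C4}.

C1, C2, C4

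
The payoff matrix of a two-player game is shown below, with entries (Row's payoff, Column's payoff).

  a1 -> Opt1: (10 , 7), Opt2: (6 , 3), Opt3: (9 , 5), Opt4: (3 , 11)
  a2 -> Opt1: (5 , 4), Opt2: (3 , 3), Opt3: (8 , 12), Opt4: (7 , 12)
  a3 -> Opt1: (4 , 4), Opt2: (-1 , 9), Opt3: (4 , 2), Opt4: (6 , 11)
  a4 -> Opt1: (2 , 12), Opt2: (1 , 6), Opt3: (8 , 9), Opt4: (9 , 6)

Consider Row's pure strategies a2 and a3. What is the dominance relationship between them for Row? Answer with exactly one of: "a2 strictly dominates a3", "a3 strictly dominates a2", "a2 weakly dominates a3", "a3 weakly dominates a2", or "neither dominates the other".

Compare a2 to a3 across every action of Column: Opt1: 5>4, Opt2: 3>-1, Opt3: 8>4, Opt4: 7>6.
Every comparison favours a2, so a2 strictly dominates a3.

a2 strictly dominates a3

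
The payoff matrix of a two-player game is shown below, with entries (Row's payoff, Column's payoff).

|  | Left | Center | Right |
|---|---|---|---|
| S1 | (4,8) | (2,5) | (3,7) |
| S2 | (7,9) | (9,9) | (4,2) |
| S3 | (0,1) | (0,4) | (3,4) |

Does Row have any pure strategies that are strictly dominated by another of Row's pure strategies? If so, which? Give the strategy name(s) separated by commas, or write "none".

S1, S3

S1: dominated, since S2 does at least as well everywhere (Left: 7>4, Center: 9>2, Right: 4>3).
S2 is not dominated — it holds its own against S1 at Left (7>4); S3 at Left (7>0).
S2 strictly dominates S3 — Left: 7>0, Center: 9>0, Right: 4>3.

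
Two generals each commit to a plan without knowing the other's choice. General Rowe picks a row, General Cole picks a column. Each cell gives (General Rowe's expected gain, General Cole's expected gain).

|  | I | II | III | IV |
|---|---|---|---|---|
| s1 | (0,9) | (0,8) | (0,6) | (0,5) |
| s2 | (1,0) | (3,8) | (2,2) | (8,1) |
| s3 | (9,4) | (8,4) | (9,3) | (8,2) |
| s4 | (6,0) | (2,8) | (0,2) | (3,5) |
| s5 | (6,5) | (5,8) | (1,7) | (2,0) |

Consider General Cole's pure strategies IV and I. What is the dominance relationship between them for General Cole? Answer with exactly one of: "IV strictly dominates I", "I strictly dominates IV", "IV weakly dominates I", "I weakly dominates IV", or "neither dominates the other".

neither dominates the other

Compare IV to I across each opponent action: s1: 5<9, s2: 1>0, s3: 2<4, s4: 5>0, s5: 0<5.
IV does better at s2, s4 but worse at s1, s3, s5; neither strategy dominates the other.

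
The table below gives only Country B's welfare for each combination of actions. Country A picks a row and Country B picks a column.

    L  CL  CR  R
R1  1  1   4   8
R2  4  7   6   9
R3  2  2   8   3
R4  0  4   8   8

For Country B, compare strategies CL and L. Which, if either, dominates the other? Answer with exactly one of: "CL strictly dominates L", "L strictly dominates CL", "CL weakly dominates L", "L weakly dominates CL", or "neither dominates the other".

CL's payoffs vs L's, by Country A's action — R1: 1=1, R2: 7>4, R3: 2=2, R4: 4>0.
CL is at least as good everywhere and strictly better somewhere (tied only at R1, R3), so CL weakly but not strictly dominates L.

CL weakly dominates L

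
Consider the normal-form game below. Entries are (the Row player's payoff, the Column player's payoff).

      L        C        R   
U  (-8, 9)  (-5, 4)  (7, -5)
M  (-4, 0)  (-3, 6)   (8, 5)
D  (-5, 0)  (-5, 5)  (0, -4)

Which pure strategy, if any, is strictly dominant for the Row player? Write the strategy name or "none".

M vs U: L: -4>-8, C: -3>-5, R: 8>7.
M vs D: L: -4>-5, C: -3>-5, R: 8>0.
M strictly beats every other strategy against every opponent action, so it is strictly dominant.

M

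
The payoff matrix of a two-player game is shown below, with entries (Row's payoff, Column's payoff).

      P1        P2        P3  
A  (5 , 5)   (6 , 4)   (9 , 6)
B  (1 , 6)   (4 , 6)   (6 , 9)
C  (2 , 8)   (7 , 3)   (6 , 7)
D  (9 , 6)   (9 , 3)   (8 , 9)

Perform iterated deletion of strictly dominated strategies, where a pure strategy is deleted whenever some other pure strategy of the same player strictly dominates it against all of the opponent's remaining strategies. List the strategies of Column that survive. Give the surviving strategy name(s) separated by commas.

Row B is eliminated: A beats it against every remaining column (P1: 5>1, P2: 6>4, P3: 9>6).
Row's strategy C is strictly dominated by D (P1: 9>2, P2: 9>7, P3: 8>6) and is removed.
For Column, P3 strictly dominates P1 on the remaining rows (A: 6>5, D: 9>6); eliminate P1.
For Column, P3 strictly dominates P2 on the remaining rows (A: 6>4, D: 9>3); eliminate P2.
Row D is eliminated: A beats it against every remaining column (P3: 9>8).
Among the remaining strategies, none is strictly dominated by another pure strategy of the same player, so the elimination stops.
Surviving strategies — Row: {A}; Column: {P3}.

P3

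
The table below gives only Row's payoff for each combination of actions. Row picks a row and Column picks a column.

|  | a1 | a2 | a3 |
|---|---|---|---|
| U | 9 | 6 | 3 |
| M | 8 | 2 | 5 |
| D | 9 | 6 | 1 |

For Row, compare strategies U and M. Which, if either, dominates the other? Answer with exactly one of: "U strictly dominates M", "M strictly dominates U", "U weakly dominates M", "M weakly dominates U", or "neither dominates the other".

neither dominates the other

U's payoffs vs M's, by Column's action — a1: 9>8, a2: 6>2, a3: 3<5.
U does better at a1, a2 but worse at a3; neither strategy dominates the other.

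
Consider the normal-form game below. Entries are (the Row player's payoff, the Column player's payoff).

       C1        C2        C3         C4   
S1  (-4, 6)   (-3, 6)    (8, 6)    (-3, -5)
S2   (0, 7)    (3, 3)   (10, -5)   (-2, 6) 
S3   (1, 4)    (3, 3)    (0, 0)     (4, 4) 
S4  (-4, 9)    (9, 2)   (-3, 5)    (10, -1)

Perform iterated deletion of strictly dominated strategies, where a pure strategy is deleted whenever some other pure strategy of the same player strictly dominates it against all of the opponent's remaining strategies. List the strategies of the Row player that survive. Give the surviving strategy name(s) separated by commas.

The Row player's strategy S1 is strictly dominated by S2 (C1: 0>-4, C2: 3>-3, C3: 10>8, C4: -2>-3) and is removed.
Column C2 is eliminated: C1 beats it against every remaining row (S2: 7>3, S3: 4>3, S4: 9>2).
Column C3 is eliminated: C1 beats it against every remaining row (S2: 7>-5, S3: 4>0, S4: 9>5).
Row S2 is eliminated: S3 beats it against every remaining column (C1: 1>0, C4: 4>-2).
Among the remaining strategies, none is strictly dominated by another pure strategy of the same player, so the elimination stops.
Surviving strategies — the Row player: {S3, S4}; the Column player: {C1, C4}.

S3, S4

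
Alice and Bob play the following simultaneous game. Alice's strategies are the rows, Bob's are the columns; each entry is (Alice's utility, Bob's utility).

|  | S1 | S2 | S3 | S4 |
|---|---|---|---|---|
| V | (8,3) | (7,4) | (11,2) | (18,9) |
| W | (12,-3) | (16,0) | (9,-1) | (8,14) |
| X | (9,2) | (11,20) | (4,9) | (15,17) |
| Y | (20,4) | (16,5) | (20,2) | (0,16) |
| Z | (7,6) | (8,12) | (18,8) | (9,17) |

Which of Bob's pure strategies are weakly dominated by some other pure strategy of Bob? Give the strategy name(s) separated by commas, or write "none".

S1: dominated, since S2 does at least as well everywhere (V: 4>3, W: 0>-3, X: 20>2, Y: 5>4, Z: 12>6).
S2: no other strategy beats it everywhere (S1 at V (4>3); S3 at V (4>2); S4 at X (20>17)).
S3: dominated, since S2 does at least as well everywhere (V: 4>2, W: 0>-1, X: 20>9, Y: 5>2, Z: 12>8).
S4 is not dominated — it holds its own against S1 at V (9>3); S2 at V (9>4); S3 at V (9>2).

S1, S3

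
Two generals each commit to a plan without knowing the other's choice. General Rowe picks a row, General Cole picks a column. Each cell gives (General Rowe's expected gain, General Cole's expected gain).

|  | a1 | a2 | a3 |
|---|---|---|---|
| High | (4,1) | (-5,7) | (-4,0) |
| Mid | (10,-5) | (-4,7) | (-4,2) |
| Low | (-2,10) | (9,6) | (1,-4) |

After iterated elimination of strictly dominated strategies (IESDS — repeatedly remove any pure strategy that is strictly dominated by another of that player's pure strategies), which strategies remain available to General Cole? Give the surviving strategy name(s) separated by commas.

a1, a2

Column a3 is eliminated: a2 beats it against every remaining row (High: 7>0, Mid: 7>2, Low: 6>-4).
For General Rowe, Mid strictly dominates High on the remaining columns (a1: 10>4, a2: -4>-5); eliminate High.
Among the remaining strategies, none is strictly dominated by another pure strategy of the same player, so the elimination stops.
Surviving strategies — General Rowe: {Mid, Low}; General Cole: {a1, a2}.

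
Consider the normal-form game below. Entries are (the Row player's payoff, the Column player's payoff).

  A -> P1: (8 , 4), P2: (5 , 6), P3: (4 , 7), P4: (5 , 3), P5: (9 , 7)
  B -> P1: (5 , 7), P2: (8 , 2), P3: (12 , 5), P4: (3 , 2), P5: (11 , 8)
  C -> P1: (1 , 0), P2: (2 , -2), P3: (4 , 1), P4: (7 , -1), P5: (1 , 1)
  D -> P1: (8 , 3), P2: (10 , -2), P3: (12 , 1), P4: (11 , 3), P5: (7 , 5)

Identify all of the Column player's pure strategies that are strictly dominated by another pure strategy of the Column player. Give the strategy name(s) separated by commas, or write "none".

P1: dominated, since P5 does at least as well everywhere (A: 7>4, B: 8>7, C: 1>0, D: 5>3).
P2 is strictly dominated by P3 (A: 7>6, B: 5>2, C: 1>-2, D: 1>-2).
P3 is not dominated — it holds its own against P1 at A (7>4); P2 at A (7>6); P4 at A (7>3); P5 at A (7=7).
P4: dominated, since P5 does at least as well everywhere (A: 7>3, B: 8>2, C: 1>-1, D: 5>3).
P5: no other strategy beats it everywhere (P1 at A (7>4); P2 at A (7>6); P3 at A (7=7); P4 at A (7>3)).

P1, P2, P4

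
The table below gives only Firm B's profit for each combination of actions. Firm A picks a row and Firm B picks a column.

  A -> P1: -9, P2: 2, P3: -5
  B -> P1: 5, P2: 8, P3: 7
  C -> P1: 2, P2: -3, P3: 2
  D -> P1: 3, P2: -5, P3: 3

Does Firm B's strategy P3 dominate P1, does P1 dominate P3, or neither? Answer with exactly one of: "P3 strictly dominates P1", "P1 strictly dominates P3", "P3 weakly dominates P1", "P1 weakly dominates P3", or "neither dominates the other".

P3 weakly dominates P1

P3's payoffs vs P1's, by Firm A's action — A: -5>-9, B: 7>5, C: 2=2, D: 3=3.
P3 is at least as good everywhere and strictly better somewhere (tied only at C, D), so P3 weakly but not strictly dominates P1.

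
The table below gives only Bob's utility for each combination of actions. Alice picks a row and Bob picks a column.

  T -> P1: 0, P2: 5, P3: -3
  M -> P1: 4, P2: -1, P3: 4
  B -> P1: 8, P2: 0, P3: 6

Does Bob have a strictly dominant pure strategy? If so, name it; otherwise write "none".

none

P1 fails to dominate P2 at T (0<5).
P2 fails to dominate P1 at M (-1<4).
P3 fails to dominate P1 at T (-3<0).
No single strategy dominates all the others.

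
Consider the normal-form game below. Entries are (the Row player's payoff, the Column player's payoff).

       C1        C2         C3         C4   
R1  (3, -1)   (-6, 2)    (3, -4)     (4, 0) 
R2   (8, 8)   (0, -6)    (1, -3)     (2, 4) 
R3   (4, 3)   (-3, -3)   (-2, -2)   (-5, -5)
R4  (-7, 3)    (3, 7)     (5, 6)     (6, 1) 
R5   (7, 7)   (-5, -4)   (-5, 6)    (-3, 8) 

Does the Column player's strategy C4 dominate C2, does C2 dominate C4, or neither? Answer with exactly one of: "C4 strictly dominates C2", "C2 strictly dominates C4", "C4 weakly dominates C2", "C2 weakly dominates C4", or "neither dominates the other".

Compare C4 to C2 across each opponent action: R1: 0<2, R2: 4>-6, R3: -5<-3, R4: 1<7, R5: 8>-4.
C4 does better at R2, R5 but worse at R1, R3, R4; neither strategy dominates the other.

neither dominates the other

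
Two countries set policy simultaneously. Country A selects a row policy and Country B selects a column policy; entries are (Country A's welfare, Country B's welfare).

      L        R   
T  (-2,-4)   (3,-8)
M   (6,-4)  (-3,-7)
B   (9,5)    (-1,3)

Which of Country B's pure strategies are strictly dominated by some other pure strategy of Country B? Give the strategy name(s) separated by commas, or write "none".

R

L: no other strategy beats it everywhere (R at T (-4>-8)).
R is strictly dominated by L (T: -4>-8, M: -4>-7, B: 5>3).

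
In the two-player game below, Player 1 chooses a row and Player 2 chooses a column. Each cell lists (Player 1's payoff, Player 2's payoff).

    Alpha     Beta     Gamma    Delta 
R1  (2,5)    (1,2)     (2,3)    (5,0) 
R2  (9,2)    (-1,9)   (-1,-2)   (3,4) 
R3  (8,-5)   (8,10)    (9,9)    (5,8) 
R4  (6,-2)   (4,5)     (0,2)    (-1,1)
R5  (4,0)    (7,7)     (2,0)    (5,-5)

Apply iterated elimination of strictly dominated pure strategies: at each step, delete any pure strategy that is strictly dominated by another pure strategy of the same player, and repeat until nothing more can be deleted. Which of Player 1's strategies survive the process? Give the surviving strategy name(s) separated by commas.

For Player 1, R3 strictly dominates R4 on the remaining columns (Alpha: 8>6, Beta: 8>4, Gamma: 9>0, Delta: 5>-1); eliminate R4.
For Player 2, Beta strictly dominates Delta on the remaining rows (R1: 2>0, R2: 9>4, R3: 10>8, R5: 7>-5); eliminate Delta.
Row R1 is eliminated: R3 beats it against every remaining column (Alpha: 8>2, Beta: 8>1, Gamma: 9>2).
Player 1's strategy R5 is strictly dominated by R3 (Alpha: 8>4, Beta: 8>7, Gamma: 9>2) and is removed.
Column Alpha is eliminated: Beta beats it against every remaining row (R2: 9>2, R3: 10>-5).
For Player 1, R3 strictly dominates R2 on the remaining columns (Beta: 8>-1, Gamma: 9>-1); eliminate R2.
Column Gamma is eliminated: Beta beats it against every remaining row (R3: 10>9).
Among the remaining strategies, none is strictly dominated by another pure strategy of the same player, so the elimination stops.
Surviving strategies — Player 1: {R3}; Player 2: {Beta}.

R3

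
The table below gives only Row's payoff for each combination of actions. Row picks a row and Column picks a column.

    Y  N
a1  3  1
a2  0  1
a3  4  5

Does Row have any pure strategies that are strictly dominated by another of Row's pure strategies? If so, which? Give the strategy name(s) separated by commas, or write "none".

a1: dominated, since a3 does at least as well everywhere (Y: 4>3, N: 5>1).
a2: dominated, since a3 does at least as well everywhere (Y: 4>0, N: 5>1).
a3 is not dominated — it holds its own against a1 at Y (4>3); a2 at Y (4>0).

a1, a2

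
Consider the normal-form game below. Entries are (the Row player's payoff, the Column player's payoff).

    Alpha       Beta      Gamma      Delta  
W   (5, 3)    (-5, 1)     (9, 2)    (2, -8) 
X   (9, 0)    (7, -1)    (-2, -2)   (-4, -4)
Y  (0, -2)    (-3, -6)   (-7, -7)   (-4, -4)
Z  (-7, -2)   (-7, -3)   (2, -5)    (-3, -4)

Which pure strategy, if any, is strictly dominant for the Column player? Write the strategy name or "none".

Alpha vs Beta: W: 3>1, X: 0>-1, Y: -2>-6, Z: -2>-3.
Alpha vs Gamma: W: 3>2, X: 0>-2, Y: -2>-7, Z: -2>-5.
Alpha vs Delta: W: 3>-8, X: 0>-4, Y: -2>-4, Z: -2>-4.
Alpha strictly beats every other strategy against every opponent action, so it is strictly dominant.

Alpha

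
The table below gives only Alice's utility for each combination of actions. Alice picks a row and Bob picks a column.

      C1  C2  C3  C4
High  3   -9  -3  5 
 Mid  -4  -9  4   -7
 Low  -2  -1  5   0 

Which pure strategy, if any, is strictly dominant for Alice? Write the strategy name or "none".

High fails to dominate Mid at C2 (-9=-9).
Mid fails to dominate High at C1 (-4<3).
Low fails to dominate High at C1 (-2<3).
No single strategy dominates all the others.

none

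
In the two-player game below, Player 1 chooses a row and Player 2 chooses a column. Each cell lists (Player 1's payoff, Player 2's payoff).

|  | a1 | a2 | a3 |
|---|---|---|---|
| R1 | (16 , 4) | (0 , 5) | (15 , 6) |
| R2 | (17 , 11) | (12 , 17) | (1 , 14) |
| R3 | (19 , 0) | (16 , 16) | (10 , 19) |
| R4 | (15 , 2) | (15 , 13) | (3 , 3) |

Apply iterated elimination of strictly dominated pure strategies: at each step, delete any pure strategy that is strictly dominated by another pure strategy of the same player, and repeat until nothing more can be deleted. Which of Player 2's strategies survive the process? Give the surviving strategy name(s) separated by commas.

Row R2 is eliminated: R3 beats it against every remaining column (a1: 19>17, a2: 16>12, a3: 10>1).
For Player 1, R3 strictly dominates R4 on the remaining columns (a1: 19>15, a2: 16>15, a3: 10>3); eliminate R4.
Player 2's strategy a1 is strictly dominated by a2 (R1: 5>4, R3: 16>0) and is removed.
For Player 2, a3 strictly dominates a2 on the remaining rows (R1: 6>5, R3: 19>16); eliminate a2.
For Player 1, R1 strictly dominates R3 on the remaining columns (a3: 15>10); eliminate R3.
Among the remaining strategies, none is strictly dominated by another pure strategy of the same player, so the elimination stops.
Surviving strategies — Player 1: {R1}; Player 2: {a3}.

a3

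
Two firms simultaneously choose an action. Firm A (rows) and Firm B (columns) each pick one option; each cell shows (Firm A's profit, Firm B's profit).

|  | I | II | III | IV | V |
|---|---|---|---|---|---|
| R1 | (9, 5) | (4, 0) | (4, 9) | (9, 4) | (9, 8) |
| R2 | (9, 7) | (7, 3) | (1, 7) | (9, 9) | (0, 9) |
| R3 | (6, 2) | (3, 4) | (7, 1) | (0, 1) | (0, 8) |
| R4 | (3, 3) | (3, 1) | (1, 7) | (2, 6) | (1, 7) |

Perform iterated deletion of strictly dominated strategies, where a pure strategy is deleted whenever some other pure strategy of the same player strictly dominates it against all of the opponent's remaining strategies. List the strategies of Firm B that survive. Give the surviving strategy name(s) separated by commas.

Firm A's strategy R4 is strictly dominated by R1 (I: 9>3, II: 4>3, III: 4>1, IV: 9>2, V: 9>1) and is removed.
Column I is eliminated: V beats it against every remaining row (R1: 8>5, R2: 9>7, R3: 8>2).
Firm B's strategy II is strictly dominated by V (R1: 8>0, R2: 9>3, R3: 8>4) and is removed.
Among the remaining strategies, none is strictly dominated by another pure strategy of the same player, so the elimination stops.
Surviving strategies — Firm A: {R1, R2, R3}; Firm B: {III, IV, V}.

III, IV, V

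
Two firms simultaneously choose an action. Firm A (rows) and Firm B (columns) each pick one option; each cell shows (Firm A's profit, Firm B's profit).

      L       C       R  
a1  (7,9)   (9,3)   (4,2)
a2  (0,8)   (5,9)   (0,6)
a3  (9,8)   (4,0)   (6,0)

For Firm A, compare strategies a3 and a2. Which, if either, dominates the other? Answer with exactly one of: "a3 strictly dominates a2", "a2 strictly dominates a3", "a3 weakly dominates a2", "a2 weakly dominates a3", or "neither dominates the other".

neither dominates the other

Compare a3 to a2 across each choice by Firm B: L: 9>0, C: 4<5, R: 6>0.
a3 does better at L, R but worse at C; neither strategy dominates the other.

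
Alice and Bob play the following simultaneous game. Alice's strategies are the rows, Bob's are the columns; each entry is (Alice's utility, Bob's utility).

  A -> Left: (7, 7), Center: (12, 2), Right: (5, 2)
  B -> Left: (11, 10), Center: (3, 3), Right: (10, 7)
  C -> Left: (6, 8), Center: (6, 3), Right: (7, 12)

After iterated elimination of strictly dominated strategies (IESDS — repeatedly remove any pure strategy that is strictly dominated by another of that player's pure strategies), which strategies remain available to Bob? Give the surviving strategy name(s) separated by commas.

Column Center is eliminated: Left beats it against every remaining row (A: 7>2, B: 10>3, C: 8>3).
Alice's strategy A is strictly dominated by B (Left: 11>7, Right: 10>5) and is removed.
Row C is eliminated: B beats it against every remaining column (Left: 11>6, Right: 10>7).
Column Right is eliminated: Left beats it against every remaining row (B: 10>7).
Among the remaining strategies, none is strictly dominated by another pure strategy of the same player, so the elimination stops.
Surviving strategies — Alice: {B}; Bob: {Left}.

Left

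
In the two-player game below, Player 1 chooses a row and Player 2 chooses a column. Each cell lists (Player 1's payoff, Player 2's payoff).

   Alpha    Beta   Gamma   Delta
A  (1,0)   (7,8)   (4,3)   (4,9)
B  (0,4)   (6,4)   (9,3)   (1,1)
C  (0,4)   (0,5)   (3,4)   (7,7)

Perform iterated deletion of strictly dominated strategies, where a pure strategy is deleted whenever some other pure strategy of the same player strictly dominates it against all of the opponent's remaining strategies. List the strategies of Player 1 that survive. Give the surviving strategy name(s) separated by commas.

C

For Player 2, Beta strictly dominates Gamma on the remaining rows (A: 8>3, B: 4>3, C: 5>4); eliminate Gamma.
Player 1's strategy B is strictly dominated by A (Alpha: 1>0, Beta: 7>6, Delta: 4>1) and is removed.
Player 2's strategy Alpha is strictly dominated by Beta (A: 8>0, C: 5>4) and is removed.
Player 2's strategy Beta is strictly dominated by Delta (A: 9>8, C: 7>5) and is removed.
Player 1's strategy A is strictly dominated by C (Delta: 7>4) and is removed.
Among the remaining strategies, none is strictly dominated by another pure strategy of the same player, so the elimination stops.
Surviving strategies — Player 1: {C}; Player 2: {Delta}.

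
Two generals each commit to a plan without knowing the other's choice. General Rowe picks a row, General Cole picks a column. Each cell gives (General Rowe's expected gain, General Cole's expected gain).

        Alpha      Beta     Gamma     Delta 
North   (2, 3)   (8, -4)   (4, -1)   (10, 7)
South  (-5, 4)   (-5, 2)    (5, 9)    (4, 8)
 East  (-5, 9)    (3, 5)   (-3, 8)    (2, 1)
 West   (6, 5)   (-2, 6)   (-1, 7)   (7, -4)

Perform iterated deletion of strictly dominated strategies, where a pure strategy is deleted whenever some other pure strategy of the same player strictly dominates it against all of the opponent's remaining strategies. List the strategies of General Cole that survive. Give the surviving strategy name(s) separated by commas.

Alpha, Gamma, Delta

For General Rowe, North strictly dominates East on the remaining columns (Alpha: 2>-5, Beta: 8>3, Gamma: 4>-3, Delta: 10>2); eliminate East.
For General Cole, Gamma strictly dominates Beta on the remaining rows (North: -1>-4, South: 9>2, West: 7>6); eliminate Beta.
Among the remaining strategies, none is strictly dominated by another pure strategy of the same player, so the elimination stops.
Surviving strategies — General Rowe: {North, South, West}; General Cole: {Alpha, Gamma, Delta}.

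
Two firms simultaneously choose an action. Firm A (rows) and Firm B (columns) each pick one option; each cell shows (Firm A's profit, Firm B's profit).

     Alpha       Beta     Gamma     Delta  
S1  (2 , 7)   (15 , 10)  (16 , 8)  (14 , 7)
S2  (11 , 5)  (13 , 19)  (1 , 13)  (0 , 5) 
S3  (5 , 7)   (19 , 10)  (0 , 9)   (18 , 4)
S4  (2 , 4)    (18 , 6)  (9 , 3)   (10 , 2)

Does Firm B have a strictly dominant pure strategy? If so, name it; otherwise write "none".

Beta vs Alpha: S1: 10>7, S2: 19>5, S3: 10>7, S4: 6>4.
Beta vs Gamma: S1: 10>8, S2: 19>13, S3: 10>9, S4: 6>3.
Beta vs Delta: S1: 10>7, S2: 19>5, S3: 10>4, S4: 6>2.
Beta strictly beats every other strategy against every opponent action, so it is strictly dominant.

Beta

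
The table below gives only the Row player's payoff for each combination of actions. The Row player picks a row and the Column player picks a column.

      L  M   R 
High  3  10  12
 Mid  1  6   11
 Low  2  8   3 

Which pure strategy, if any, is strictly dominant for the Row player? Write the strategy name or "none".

High

High vs Mid: L: 3>1, M: 10>6, R: 12>11.
High vs Low: L: 3>2, M: 10>8, R: 12>3.
High strictly beats every other strategy against every opponent action, so it is strictly dominant.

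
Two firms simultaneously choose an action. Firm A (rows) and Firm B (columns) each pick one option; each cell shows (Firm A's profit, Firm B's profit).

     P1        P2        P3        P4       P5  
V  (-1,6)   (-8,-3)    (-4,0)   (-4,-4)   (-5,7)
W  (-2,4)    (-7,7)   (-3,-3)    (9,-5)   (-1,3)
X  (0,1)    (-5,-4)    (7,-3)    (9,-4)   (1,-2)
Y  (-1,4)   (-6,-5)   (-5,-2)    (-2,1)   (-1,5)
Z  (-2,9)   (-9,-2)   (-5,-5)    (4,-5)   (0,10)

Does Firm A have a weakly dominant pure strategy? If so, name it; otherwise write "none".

X

X vs V: P1: 0>-1, P2: -5>-8, P3: 7>-4, P4: 9>-4, P5: 1>-5.
X vs W: P1: 0>-2, P2: -5>-7, P3: 7>-3, P4: 9=9, P5: 1>-1.
X vs Y: P1: 0>-1, P2: -5>-6, P3: 7>-5, P4: 9>-2, P5: 1>-1.
X vs Z: P1: 0>-2, P2: -5>-9, P3: 7>-5, P4: 9>4, P5: 1>0.
X is at least as good as every other strategy against every opponent action, so it is weakly dominant.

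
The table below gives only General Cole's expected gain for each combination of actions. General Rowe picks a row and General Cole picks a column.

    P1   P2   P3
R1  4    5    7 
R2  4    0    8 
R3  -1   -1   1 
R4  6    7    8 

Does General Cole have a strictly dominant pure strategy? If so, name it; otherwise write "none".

P3 vs P1: R1: 7>4, R2: 8>4, R3: 1>-1, R4: 8>6.
P3 vs P2: R1: 7>5, R2: 8>0, R3: 1>-1, R4: 8>7.
P3 strictly beats every other strategy against every opponent action, so it is strictly dominant.

P3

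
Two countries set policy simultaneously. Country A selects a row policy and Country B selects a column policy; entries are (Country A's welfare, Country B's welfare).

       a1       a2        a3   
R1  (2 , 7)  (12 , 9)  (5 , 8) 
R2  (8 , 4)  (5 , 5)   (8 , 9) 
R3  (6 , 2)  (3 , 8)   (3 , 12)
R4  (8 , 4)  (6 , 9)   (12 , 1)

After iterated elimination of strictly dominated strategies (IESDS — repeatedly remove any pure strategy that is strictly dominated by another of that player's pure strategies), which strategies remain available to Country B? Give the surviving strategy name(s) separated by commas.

a2

Row R3 is eliminated: R2 beats it against every remaining column (a1: 8>6, a2: 5>3, a3: 8>3).
For Country B, a2 strictly dominates a1 on the remaining rows (R1: 9>7, R2: 5>4, R4: 9>4); eliminate a1.
Country A's strategy R2 is strictly dominated by R4 (a2: 6>5, a3: 12>8) and is removed.
Country B's strategy a3 is strictly dominated by a2 (R1: 9>8, R4: 9>1) and is removed.
For Country A, R1 strictly dominates R4 on the remaining columns (a2: 12>6); eliminate R4.
Among the remaining strategies, none is strictly dominated by another pure strategy of the same player, so the elimination stops.
Surviving strategies — Country A: {R1}; Country B: {a2}.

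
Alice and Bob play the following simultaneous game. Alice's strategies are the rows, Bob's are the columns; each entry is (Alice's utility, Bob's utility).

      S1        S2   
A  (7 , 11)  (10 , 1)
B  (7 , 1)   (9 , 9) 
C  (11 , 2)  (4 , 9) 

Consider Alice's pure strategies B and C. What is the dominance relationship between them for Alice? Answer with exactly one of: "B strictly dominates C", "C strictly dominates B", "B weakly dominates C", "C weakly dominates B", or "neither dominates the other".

neither dominates the other

B's payoffs vs C's, by Bob's action — S1: 7<11, S2: 9>4.
B does better at S2 but worse at S1; neither strategy dominates the other.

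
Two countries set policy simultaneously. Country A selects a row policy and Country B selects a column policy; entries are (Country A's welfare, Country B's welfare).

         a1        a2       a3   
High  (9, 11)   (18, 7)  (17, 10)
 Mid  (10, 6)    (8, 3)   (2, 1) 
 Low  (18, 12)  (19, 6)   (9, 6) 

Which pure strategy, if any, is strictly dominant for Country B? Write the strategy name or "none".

a1 vs a2: High: 11>7, Mid: 6>3, Low: 12>6.
a1 vs a3: High: 11>10, Mid: 6>1, Low: 12>6.
a1 strictly beats every other strategy against every opponent action, so it is strictly dominant.

a1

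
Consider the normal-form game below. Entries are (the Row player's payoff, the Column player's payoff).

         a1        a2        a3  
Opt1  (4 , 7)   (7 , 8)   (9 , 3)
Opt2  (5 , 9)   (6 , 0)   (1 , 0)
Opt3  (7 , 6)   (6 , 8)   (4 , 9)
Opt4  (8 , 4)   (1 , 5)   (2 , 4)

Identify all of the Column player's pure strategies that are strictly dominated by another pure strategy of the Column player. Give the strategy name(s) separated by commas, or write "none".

none

Nothing dominates a1: a2 at Opt2 (9>0); a3 at Opt1 (7>3).
a2: no other strategy beats it everywhere (a1 at Opt1 (8>7); a3 at Opt1 (8>3)).
a3 is not dominated — it holds its own against a1 at Opt3 (9>6); a2 at Opt2 (0=0).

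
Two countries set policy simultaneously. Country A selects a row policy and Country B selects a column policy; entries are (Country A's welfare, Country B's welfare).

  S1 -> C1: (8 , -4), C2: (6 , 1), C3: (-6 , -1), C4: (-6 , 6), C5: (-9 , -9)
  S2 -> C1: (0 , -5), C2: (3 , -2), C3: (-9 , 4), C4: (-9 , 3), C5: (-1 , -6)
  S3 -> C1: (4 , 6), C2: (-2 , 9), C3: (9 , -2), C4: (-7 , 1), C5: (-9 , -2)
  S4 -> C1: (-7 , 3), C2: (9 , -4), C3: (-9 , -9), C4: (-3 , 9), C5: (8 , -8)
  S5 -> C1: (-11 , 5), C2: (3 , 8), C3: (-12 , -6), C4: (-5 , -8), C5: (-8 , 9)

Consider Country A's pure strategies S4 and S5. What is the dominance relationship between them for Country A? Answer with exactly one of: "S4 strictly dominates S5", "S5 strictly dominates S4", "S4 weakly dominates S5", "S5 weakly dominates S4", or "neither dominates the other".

S4 strictly dominates S5

Compare S4 to S5 across each choice by Country B: C1: -7>-11, C2: 9>3, C3: -9>-12, C4: -3>-5, C5: 8>-8.
Every comparison favours S4, so S4 strictly dominates S5.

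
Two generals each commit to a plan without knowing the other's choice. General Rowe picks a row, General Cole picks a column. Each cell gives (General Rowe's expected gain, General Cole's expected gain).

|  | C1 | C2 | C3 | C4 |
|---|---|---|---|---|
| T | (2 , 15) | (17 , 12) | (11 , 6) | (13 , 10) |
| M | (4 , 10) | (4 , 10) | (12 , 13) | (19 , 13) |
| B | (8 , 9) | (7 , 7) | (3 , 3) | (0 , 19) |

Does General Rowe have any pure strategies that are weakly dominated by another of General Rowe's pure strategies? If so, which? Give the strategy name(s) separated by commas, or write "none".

Nothing dominates T: M at C2 (17>4); B at C2 (17>7).
Nothing dominates M: T at C1 (4>2); B at C3 (12>3).
B: no other strategy beats it everywhere (T at C1 (8>2); M at C1 (8>4)).

none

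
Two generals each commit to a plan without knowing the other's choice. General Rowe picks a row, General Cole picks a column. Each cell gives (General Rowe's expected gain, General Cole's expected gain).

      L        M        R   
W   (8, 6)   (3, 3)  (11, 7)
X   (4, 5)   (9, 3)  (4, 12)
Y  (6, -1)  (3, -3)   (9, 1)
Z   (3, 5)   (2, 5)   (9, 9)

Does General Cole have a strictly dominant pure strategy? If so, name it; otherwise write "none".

R vs L: W: 7>6, X: 12>5, Y: 1>-1, Z: 9>5.
R vs M: W: 7>3, X: 12>3, Y: 1>-3, Z: 9>5.
R strictly beats every other strategy against every opponent action, so it is strictly dominant.

R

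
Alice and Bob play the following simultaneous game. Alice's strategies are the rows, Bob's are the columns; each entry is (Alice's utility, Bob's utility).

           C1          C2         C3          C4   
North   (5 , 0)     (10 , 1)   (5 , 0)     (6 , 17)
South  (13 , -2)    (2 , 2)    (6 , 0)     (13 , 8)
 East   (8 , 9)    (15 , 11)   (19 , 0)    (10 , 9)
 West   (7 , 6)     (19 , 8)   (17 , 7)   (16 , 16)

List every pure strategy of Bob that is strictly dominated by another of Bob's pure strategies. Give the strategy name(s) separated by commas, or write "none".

C1: dominated, since C2 does at least as well everywhere (North: 1>0, South: 2>-2, East: 11>9, West: 8>6).
C2 is not dominated — it holds its own against C1 at North (1>0); C3 at North (1>0); C4 at East (11>9).
C3 is strictly dominated by C2 (North: 1>0, South: 2>0, East: 11>0, West: 8>7).
Nothing dominates C4: C1 at North (17>0); C2 at North (17>1); C3 at North (17>0).

C1, C3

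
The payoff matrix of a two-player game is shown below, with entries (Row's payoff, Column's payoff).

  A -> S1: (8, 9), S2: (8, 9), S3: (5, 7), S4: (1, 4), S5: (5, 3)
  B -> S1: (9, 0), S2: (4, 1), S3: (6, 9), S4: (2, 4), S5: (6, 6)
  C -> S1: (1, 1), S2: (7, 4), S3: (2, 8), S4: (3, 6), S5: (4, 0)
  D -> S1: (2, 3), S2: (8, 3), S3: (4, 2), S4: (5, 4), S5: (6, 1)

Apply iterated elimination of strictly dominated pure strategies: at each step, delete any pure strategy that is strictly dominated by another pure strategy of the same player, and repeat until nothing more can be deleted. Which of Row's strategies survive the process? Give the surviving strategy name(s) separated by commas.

For Row, D strictly dominates C on the remaining columns (S1: 2>1, S2: 8>7, S3: 4>2, S4: 5>3, S5: 6>4); eliminate C.
For Column, S3 strictly dominates S5 on the remaining rows (A: 7>3, B: 9>6, D: 2>1); eliminate S5.
Among the remaining strategies, none is strictly dominated by another pure strategy of the same player, so the elimination stops.
Surviving strategies — Row: {A, B, D}; Column: {S1, S2, S3, S4}.

A, B, D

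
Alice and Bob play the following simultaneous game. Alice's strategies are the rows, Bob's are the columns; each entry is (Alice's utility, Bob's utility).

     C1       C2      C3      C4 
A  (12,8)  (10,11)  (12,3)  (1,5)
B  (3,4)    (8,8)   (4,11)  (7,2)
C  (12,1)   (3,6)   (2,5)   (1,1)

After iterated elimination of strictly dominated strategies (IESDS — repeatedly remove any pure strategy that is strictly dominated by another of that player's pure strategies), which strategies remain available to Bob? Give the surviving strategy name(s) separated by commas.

C2

For Bob, C2 strictly dominates C1 on the remaining rows (A: 11>8, B: 8>4, C: 6>1); eliminate C1.
Row C is eliminated: B beats it against every remaining column (C2: 8>3, C3: 4>2, C4: 7>1).
Bob's strategy C4 is strictly dominated by C2 (A: 11>5, B: 8>2) and is removed.
For Alice, A strictly dominates B on the remaining columns (C2: 10>8, C3: 12>4); eliminate B.
Column C3 is eliminated: C2 beats it against every remaining row (A: 11>3).
Among the remaining strategies, none is strictly dominated by another pure strategy of the same player, so the elimination stops.
Surviving strategies — Alice: {A}; Bob: {C2}.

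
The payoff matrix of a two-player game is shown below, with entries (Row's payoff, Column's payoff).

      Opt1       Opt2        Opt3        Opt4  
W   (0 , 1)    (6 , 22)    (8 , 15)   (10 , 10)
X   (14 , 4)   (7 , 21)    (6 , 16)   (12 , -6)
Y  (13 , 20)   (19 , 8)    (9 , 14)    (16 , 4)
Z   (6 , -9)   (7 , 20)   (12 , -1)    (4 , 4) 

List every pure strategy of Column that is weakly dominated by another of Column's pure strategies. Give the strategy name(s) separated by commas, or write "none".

Opt4

Nothing dominates Opt1: Opt2 at Y (20>8); Opt3 at Y (20>14); Opt4 at X (4>-6).
Nothing dominates Opt2: Opt1 at W (22>1); Opt3 at W (22>15); Opt4 at W (22>10).
Nothing dominates Opt3: Opt1 at W (15>1); Opt2 at Y (14>8); Opt4 at W (15>10).
Opt4: dominated, since Opt2 does at least as well everywhere (W: 22>10, X: 21>-6, Y: 8>4, Z: 20>4).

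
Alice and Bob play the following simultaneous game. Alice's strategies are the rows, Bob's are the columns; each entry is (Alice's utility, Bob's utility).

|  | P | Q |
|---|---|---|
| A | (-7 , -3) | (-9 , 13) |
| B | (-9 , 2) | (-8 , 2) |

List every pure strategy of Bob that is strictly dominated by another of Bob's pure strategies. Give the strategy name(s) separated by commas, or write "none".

none

P is not dominated — it holds its own against Q at B (2=2).
Q is not dominated — it holds its own against P at A (13>-3).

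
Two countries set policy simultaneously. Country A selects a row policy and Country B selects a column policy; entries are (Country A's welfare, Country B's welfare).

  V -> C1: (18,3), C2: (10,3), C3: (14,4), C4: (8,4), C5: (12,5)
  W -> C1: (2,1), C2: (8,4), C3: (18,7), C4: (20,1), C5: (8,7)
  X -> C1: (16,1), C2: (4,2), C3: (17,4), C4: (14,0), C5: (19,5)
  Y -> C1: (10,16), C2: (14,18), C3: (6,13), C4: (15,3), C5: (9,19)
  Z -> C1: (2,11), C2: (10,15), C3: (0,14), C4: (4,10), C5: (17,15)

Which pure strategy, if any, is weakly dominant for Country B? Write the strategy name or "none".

C5

C5 vs C1: V: 5>3, W: 7>1, X: 5>1, Y: 19>16, Z: 15>11.
C5 vs C2: V: 5>3, W: 7>4, X: 5>2, Y: 19>18, Z: 15=15.
C5 vs C3: V: 5>4, W: 7=7, X: 5>4, Y: 19>13, Z: 15>14.
C5 vs C4: V: 5>4, W: 7>1, X: 5>0, Y: 19>3, Z: 15>10.
C5 is at least as good as every other strategy against every opponent action, so it is weakly dominant.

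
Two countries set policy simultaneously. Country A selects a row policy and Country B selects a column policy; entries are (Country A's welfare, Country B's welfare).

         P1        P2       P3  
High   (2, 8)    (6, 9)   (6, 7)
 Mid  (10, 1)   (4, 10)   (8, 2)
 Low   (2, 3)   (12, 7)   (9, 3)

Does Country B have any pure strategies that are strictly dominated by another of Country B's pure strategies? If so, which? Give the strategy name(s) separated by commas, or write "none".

P1 is strictly dominated by P2 (High: 9>8, Mid: 10>1, Low: 7>3).
P2: no other strategy beats it everywhere (P1 at High (9>8); P3 at High (9>7)).
P3: dominated, since P2 does at least as well everywhere (High: 9>7, Mid: 10>2, Low: 7>3).

P1, P3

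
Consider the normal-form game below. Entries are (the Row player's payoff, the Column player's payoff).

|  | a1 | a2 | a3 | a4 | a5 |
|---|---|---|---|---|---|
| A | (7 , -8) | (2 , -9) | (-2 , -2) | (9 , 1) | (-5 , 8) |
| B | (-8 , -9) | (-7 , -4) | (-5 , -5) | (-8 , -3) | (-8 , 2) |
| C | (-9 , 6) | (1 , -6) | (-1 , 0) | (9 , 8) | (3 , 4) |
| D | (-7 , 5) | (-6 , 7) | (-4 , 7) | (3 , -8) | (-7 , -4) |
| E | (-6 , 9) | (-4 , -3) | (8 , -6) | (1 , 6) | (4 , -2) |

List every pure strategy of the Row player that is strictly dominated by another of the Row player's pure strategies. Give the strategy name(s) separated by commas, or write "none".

A is not dominated — it holds its own against B at a1 (7>-8); C at a1 (7>-9); D at a1 (7>-7); E at a1 (7>-6).
B: dominated, since A does at least as well everywhere (a1: 7>-8, a2: 2>-7, a3: -2>-5, a4: 9>-8, a5: -5>-8).
Nothing dominates C: A at a3 (-1>-2); B at a2 (1>-7); D at a2 (1>-6); E at a2 (1>-4).
A strictly dominates D — a1: 7>-7, a2: 2>-6, a3: -2>-4, a4: 9>3, a5: -5>-7.
E: no other strategy beats it everywhere (A at a3 (8>-2); B at a1 (-6>-8); C at a1 (-6>-9); D at a1 (-6>-7)).

B, D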